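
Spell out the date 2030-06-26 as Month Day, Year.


ISO 2030-06-26 parses as year=2030, month=06, day=26
Month 6 -> June

June 26, 2030


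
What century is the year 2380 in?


Century = (year - 1) // 100 + 1
= (2380 - 1) // 100 + 1
= 2379 // 100 + 1
= 23 + 1

24th century


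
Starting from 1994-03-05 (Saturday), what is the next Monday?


Current: Saturday
Target: Monday
Days ahead: 2

Next Monday: 1994-03-07


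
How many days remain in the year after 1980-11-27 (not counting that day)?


Day of year: 332 of 366
Remaining = 366 - 332

34 days


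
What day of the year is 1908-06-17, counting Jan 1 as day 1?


Date: June 17, 1908
Days in months 1 through 5: 152
Plus 17 days in June

Day of year: 169


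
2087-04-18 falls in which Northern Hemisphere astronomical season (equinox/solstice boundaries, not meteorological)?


Date: April 18
Astronomical Spring (approx.; exact equinox/solstice day varies by year): March 20 to June 20
April 18 falls within the Spring window

Spring


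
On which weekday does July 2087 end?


July 2087 has 31 days
Anchor: Jan 1, 2087. With p = 2087 - 1 = 2086: (p + p//4 - p//100 + p//400) mod 7 = (2086 + 521 - 20 + 5) mod 7 = 2592 mod 7 = 2 -> Wednesday (Mon=0 ... Sun=6)
Days before July (Jan-Jun): 181; July 1 index = (2 + 181) mod 7 = 1 -> Tuesday
Last day offset: 31 - 1 = 30 days
Weekday index = (1 + 30) mod 7 = 3

Thursday, July 31


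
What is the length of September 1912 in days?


September 1912

30 days


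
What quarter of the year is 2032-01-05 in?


Month: January (month 1)
Q1: Jan-Mar, Q2: Apr-Jun, Q3: Jul-Sep, Q4: Oct-Dec

Q1


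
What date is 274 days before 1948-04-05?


Start: 1948-04-05, subtract 274 days
Back 5 days from April 5 reaches March 31, 1948 -> 269 left
March 1948 has 31 days -> back to February 29, 1948 -> 238 left
February 1948 has 29 days -> back to January 31, 1948 -> 209 left
January 1948 has 31 days -> back to December 31, 1947 -> 178 left
December 1947 has 31 days -> back to November 30, 1947 -> 147 left
November 1947 has 30 days -> back to October 31, 1947 -> 117 left
October 1947 has 31 days -> back to September 30, 1947 -> 86 left
September 1947 has 30 days -> back to August 31, 1947 -> 56 left
August 1947 has 31 days -> back to July 31, 1947 -> 25 left
July 1947: 31 - 25 = 6 -> lands on July 6

Result: 1947-07-06


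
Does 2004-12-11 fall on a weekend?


Anchor: Jan 1, 2004. With p = 2004 - 1 = 2003: (p + p//4 - p//100 + p//400) mod 7 = (2003 + 500 - 20 + 5) mod 7 = 2488 mod 7 = 3 -> Thursday (Mon=0 ... Sun=6)
Day of year: 346; offset = 345
Weekday index = (3 + 345) mod 7 = 5 -> Saturday
Weekend days: Saturday, Sunday

Yes


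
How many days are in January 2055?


January 2055

31 days


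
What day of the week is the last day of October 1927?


October 1927 has 31 days
Anchor: Jan 1, 1927. With p = 1927 - 1 = 1926: (p + p//4 - p//100 + p//400) mod 7 = (1926 + 481 - 19 + 4) mod 7 = 2392 mod 7 = 5 -> Saturday (Mon=0 ... Sun=6)
Days before October (Jan-Sep): 273; October 1 index = (5 + 273) mod 7 = 5 -> Saturday
Last day offset: 31 - 1 = 30 days
Weekday index = (5 + 30) mod 7 = 0

Monday, October 31


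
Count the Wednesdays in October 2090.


October 2090 has 31 days
Anchor: Jan 1, 2090. With p = 2090 - 1 = 2089: (p + p//4 - p//100 + p//400) mod 7 = (2089 + 522 - 20 + 5) mod 7 = 2596 mod 7 = 6 -> Sunday (Mon=0 ... Sun=6)
Days before October (Jan-Sep): 273; October 1 index = (6 + 273) mod 7 = 6 -> Sunday
First Wednesday is October 4
Wednesdays: 4, 11, 18, 25

4 Wednesdays


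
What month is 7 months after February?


February is month 2
2 + 7 = 9

September


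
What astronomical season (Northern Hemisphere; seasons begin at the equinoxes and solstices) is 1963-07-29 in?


Date: July 29
Astronomical Summer (approx.; exact equinox/solstice day varies by year): June 21 to September 21
July 29 falls within the Summer window

Summer


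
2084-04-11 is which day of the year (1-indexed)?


Date: April 11, 2084
Days in months 1 through 3: 91
Plus 11 days in April

Day of year: 102


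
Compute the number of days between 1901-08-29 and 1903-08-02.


From 1901-08-29 to 1903-08-02
1901-08-29: days before August = 31 + 28 + 31 + 30 + 31 + 30 + 31 = 212 (1901 is not a leap year); day of year = 212 + 29 = 241
1903-08-02: days before August = 31 + 28 + 31 + 30 + 31 + 30 + 31 = 212 (1903 is not a leap year); day of year = 212 + 2 = 214
Rest of 1901: 365 - 241 = 124
Full years 1902 (365): 365
Total = 124 + 365 + 214 = 703

703 days


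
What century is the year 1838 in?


Century = (year - 1) // 100 + 1
= (1838 - 1) // 100 + 1
= 1837 // 100 + 1
= 18 + 1

19th century


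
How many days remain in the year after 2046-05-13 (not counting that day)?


Day of year: 133 of 365
Remaining = 365 - 133

232 days


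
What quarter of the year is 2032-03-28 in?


Month: March (month 3)
Q1: Jan-Mar, Q2: Apr-Jun, Q3: Jul-Sep, Q4: Oct-Dec

Q1


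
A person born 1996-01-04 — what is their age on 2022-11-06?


Birth: 1996-01-04
Reference: 2022-11-06
Year difference: 2022 - 1996 = 26

26 years old


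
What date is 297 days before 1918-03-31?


Start: 1918-03-31, subtract 297 days
Back 31 days from March 31 reaches February 28, 1918 -> 266 left
February 1918 has 28 days -> back to January 31, 1918 -> 238 left
January 1918 has 31 days -> back to December 31, 1917 -> 207 left
December 1917 has 31 days -> back to November 30, 1917 -> 176 left
November 1917 has 30 days -> back to October 31, 1917 -> 146 left
October 1917 has 31 days -> back to September 30, 1917 -> 115 left
September 1917 has 30 days -> back to August 31, 1917 -> 85 left
August 1917 has 31 days -> back to July 31, 1917 -> 54 left
July 1917 has 31 days -> back to June 30, 1917 -> 23 left
June 1917: 30 - 23 = 7 -> lands on June 7

Result: 1917-06-07


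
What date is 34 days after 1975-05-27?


Start: 1975-05-27, add 34 days
May 1975 has 31 days: 31 - 27 = 4 days to May 31 -> 30 left
June 1975: 30 <= 30 -> lands on June 30

Result: 1975-06-30


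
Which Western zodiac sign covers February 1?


Date: February 1
Conventional tropical zodiac dates: Aquarius from January 20 onward; Pisces starts February 19
February 1 falls within the Aquarius range

Aquarius


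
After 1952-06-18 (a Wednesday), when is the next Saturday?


Current: Wednesday
Target: Saturday
Days ahead: 3

Next Saturday: 1952-06-21


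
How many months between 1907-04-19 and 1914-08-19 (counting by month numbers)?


From April 1907 to August 1914
7 years * 12 = 84 months, plus 4 months = 88

88 months


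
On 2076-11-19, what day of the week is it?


Date: November 19, 2076
Anchor: Jan 1, 2076. With p = 2076 - 1 = 2075: (p + p//4 - p//100 + p//400) mod 7 = (2075 + 518 - 20 + 5) mod 7 = 2578 mod 7 = 2 -> Wednesday (Mon=0 ... Sun=6)
Days before November (Jan-Oct): 305; offset = 305 + 19 - 1 = 323
Weekday index = (2 + 323) mod 7 = 3

Day of the week: Thursday


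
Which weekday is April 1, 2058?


Target: April 1, 2058
Anchor: Jan 1, 2058. With p = 2058 - 1 = 2057: (p + p//4 - p//100 + p//400) mod 7 = (2057 + 514 - 20 + 5) mod 7 = 2556 mod 7 = 1 -> Tuesday (Mon=0 ... Sun=6)
Days before April (Jan-Mar): 90 days
Weekday index = (1 + 90) mod 7 = 0

Monday


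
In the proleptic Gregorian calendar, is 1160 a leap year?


Gregorian leap year rule: divisible by 4, but not by 100, unless also by 400.
1160 is divisible by 4 but not 100 -> leap year

Yes


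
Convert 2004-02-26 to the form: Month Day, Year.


ISO 2004-02-26 parses as year=2004, month=02, day=26
Month 2 -> February

February 26, 2004


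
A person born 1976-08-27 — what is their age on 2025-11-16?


Birth: 1976-08-27
Reference: 2025-11-16
Year difference: 2025 - 1976 = 49

49 years old


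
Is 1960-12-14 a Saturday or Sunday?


Anchor: Jan 1, 1960. With p = 1960 - 1 = 1959: (p + p//4 - p//100 + p//400) mod 7 = (1959 + 489 - 19 + 4) mod 7 = 2433 mod 7 = 4 -> Friday (Mon=0 ... Sun=6)
Day of year: 349; offset = 348
Weekday index = (4 + 348) mod 7 = 2 -> Wednesday
Weekend days: Saturday, Sunday

No


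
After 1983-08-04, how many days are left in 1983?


Day of year: 216 of 365
Remaining = 365 - 216

149 days


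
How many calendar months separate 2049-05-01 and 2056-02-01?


From May 2049 to February 2056
7 years * 12 = 84 months, minus 3 months = 81

81 months


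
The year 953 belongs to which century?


Century = (year - 1) // 100 + 1
= (953 - 1) // 100 + 1
= 952 // 100 + 1
= 9 + 1

10th century


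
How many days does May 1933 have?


May 1933

31 days


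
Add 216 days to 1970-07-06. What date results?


Start: 1970-07-06, add 216 days
July 1970 has 31 days: 31 - 6 = 25 days to July 31 -> 191 left
August 1970 has 31 days -> 160 left
September 1970 has 30 days -> 130 left
October 1970 has 31 days -> 99 left
November 1970 has 30 days -> 69 left
December 1970 has 31 days -> 38 left
January 1971 has 31 days -> 7 left
February 1971: 7 <= 28 -> lands on February 7

Result: 1971-02-07


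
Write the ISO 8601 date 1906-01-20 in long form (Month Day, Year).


ISO 1906-01-20 parses as year=1906, month=01, day=20
Month 1 -> January

January 20, 1906


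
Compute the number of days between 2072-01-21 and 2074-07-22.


From 2072-01-21 to 2074-07-22
2072-01-21: day of year = 21
2074-07-22: days before July = 31 + 28 + 31 + 30 + 31 + 30 = 181 (2074 is not a leap year); day of year = 181 + 22 = 203
Rest of 2072: 366 - 21 = 345
Full years 2073 (365): 365
Total = 345 + 365 + 203 = 913

913 days


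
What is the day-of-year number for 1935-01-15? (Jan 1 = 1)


Date: January 15, 1935
No months before January
Plus 15 days in January

Day of year: 15


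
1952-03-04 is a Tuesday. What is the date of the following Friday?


Current: Tuesday
Target: Friday
Days ahead: 3

Next Friday: 1952-03-07


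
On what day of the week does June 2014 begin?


Target: June 1, 2014
Anchor: Jan 1, 2014. With p = 2014 - 1 = 2013: (p + p//4 - p//100 + p//400) mod 7 = (2013 + 503 - 20 + 5) mod 7 = 2501 mod 7 = 2 -> Wednesday (Mon=0 ... Sun=6)
Days before June (Jan-May): 151 days
Weekday index = (2 + 151) mod 7 = 6

Sunday


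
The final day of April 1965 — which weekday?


April 1965 has 30 days
Anchor: Jan 1, 1965. With p = 1965 - 1 = 1964: (p + p//4 - p//100 + p//400) mod 7 = (1964 + 491 - 19 + 4) mod 7 = 2440 mod 7 = 4 -> Friday (Mon=0 ... Sun=6)
Days before April (Jan-Mar): 90; April 1 index = (4 + 90) mod 7 = 3 -> Thursday
Last day offset: 30 - 1 = 29 days
Weekday index = (3 + 29) mod 7 = 4

Friday, April 30


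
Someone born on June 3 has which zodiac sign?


Date: June 3
Conventional tropical zodiac dates: Gemini from May 21 onward; Cancer starts June 21
June 3 falls within the Gemini range

Gemini


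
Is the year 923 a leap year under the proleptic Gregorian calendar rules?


Gregorian leap year rule: divisible by 4, but not by 100, unless also by 400.
923 is not divisible by 4 -> not a leap year

No


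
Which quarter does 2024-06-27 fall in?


Month: June (month 6)
Q1: Jan-Mar, Q2: Apr-Jun, Q3: Jul-Sep, Q4: Oct-Dec

Q2


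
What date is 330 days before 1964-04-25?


Start: 1964-04-25, subtract 330 days
Back 25 days from April 25 reaches March 31, 1964 -> 305 left
March 1964 has 31 days -> back to February 29, 1964 -> 274 left
February 1964 has 29 days -> back to January 31, 1964 -> 245 left
January 1964 has 31 days -> back to December 31, 1963 -> 214 left
December 1963 has 31 days -> back to November 30, 1963 -> 183 left
November 1963 has 30 days -> back to October 31, 1963 -> 153 left
October 1963 has 31 days -> back to September 30, 1963 -> 122 left
September 1963 has 30 days -> back to August 31, 1963 -> 92 left
August 1963 has 31 days -> back to July 31, 1963 -> 61 left
July 1963 has 31 days -> back to June 30, 1963 -> 30 left
June 1963 has 30 days -> back to May 31, 1963 -> 0 left
May 1963: 31 - 0 = 31 -> lands on May 31

Result: 1963-05-31


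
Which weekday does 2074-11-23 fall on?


Date: November 23, 2074
Anchor: Jan 1, 2074. With p = 2074 - 1 = 2073: (p + p//4 - p//100 + p//400) mod 7 = (2073 + 518 - 20 + 5) mod 7 = 2576 mod 7 = 0 -> Monday (Mon=0 ... Sun=6)
Days before November (Jan-Oct): 304; offset = 304 + 23 - 1 = 326
Weekday index = (0 + 326) mod 7 = 4

Day of the week: Friday


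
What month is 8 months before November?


November is month 11
11 - 8 = 3

March


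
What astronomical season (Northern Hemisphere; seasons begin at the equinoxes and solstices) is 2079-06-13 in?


Date: June 13
Astronomical Spring (approx.; exact equinox/solstice day varies by year): March 20 to June 20
June 13 falls within the Spring window

Spring


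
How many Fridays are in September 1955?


September 1955 has 30 days
Anchor: Jan 1, 1955. With p = 1955 - 1 = 1954: (p + p//4 - p//100 + p//400) mod 7 = (1954 + 488 - 19 + 4) mod 7 = 2427 mod 7 = 5 -> Saturday (Mon=0 ... Sun=6)
Days before September (Jan-Aug): 243; September 1 index = (5 + 243) mod 7 = 3 -> Thursday
First Friday is September 2
Fridays: 2, 9, 16, 23, 30

5 Fridays


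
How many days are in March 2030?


March 2030

31 days


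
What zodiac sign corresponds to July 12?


Date: July 12
Conventional tropical zodiac dates: Cancer from June 21 onward; Leo starts July 23
July 12 falls within the Cancer range

Cancer


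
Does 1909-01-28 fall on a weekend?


Anchor: Jan 1, 1909. With p = 1909 - 1 = 1908: (p + p//4 - p//100 + p//400) mod 7 = (1908 + 477 - 19 + 4) mod 7 = 2370 mod 7 = 4 -> Friday (Mon=0 ... Sun=6)
Day of year: 28; offset = 27
Weekday index = (4 + 27) mod 7 = 3 -> Thursday
Weekend days: Saturday, Sunday

No


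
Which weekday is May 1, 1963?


Target: May 1, 1963
Anchor: Jan 1, 1963. With p = 1963 - 1 = 1962: (p + p//4 - p//100 + p//400) mod 7 = (1962 + 490 - 19 + 4) mod 7 = 2437 mod 7 = 1 -> Tuesday (Mon=0 ... Sun=6)
Days before May (Jan-Apr): 120 days
Weekday index = (1 + 120) mod 7 = 2

Wednesday


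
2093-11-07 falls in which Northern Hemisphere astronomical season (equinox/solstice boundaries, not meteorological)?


Date: November 7
Astronomical Autumn (approx.; exact equinox/solstice day varies by year): September 22 to December 20
November 7 falls within the Autumn window

Autumn


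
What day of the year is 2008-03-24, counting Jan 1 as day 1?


Date: March 24, 2008
Days in months 1 through 2: 60
Plus 24 days in March

Day of year: 84


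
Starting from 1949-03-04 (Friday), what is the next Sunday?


Current: Friday
Target: Sunday
Days ahead: 2

Next Sunday: 1949-03-06


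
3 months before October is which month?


October is month 10
10 - 3 = 7

July


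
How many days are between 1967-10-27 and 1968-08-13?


From 1967-10-27 to 1968-08-13
1967-10-27: days before October = 31 + 28 + 31 + 30 + 31 + 30 + 31 + 31 + 30 = 273 (1967 is not a leap year); day of year = 273 + 27 = 300
1968-08-13: days before August = 31 + 29 + 31 + 30 + 31 + 30 + 31 = 213 (1968 is a leap year); day of year = 213 + 13 = 226
Rest of 1967: 365 - 300 = 65
Total = 65 + 226 = 291

291 days


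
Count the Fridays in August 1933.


August 1933 has 31 days
Anchor: Jan 1, 1933. With p = 1933 - 1 = 1932: (p + p//4 - p//100 + p//400) mod 7 = (1932 + 483 - 19 + 4) mod 7 = 2400 mod 7 = 6 -> Sunday (Mon=0 ... Sun=6)
Days before August (Jan-Jul): 212; August 1 index = (6 + 212) mod 7 = 1 -> Tuesday
First Friday is August 4
Fridays: 4, 11, 18, 25

4 Fridays


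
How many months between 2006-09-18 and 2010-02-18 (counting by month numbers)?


From September 2006 to February 2010
4 years * 12 = 48 months, minus 7 months = 41

41 months


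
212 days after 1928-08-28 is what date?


Start: 1928-08-28, add 212 days
August 1928 has 31 days: 31 - 28 = 3 days to August 31 -> 209 left
September 1928 has 30 days -> 179 left
October 1928 has 31 days -> 148 left
November 1928 has 30 days -> 118 left
December 1928 has 31 days -> 87 left
January 1929 has 31 days -> 56 left
February 1929 has 28 days -> 28 left
March 1929: 28 <= 31 -> lands on March 28

Result: 1929-03-28


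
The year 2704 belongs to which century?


Century = (year - 1) // 100 + 1
= (2704 - 1) // 100 + 1
= 2703 // 100 + 1
= 27 + 1

28th century


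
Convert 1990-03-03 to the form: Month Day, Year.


ISO 1990-03-03 parses as year=1990, month=03, day=03
Month 3 -> March

March 3, 1990


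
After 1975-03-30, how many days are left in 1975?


Day of year: 89 of 365
Remaining = 365 - 89

276 days


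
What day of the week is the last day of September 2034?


September 2034 has 30 days
Anchor: Jan 1, 2034. With p = 2034 - 1 = 2033: (p + p//4 - p//100 + p//400) mod 7 = (2033 + 508 - 20 + 5) mod 7 = 2526 mod 7 = 6 -> Sunday (Mon=0 ... Sun=6)
Days before September (Jan-Aug): 243; September 1 index = (6 + 243) mod 7 = 4 -> Friday
Last day offset: 30 - 1 = 29 days
Weekday index = (4 + 29) mod 7 = 5

Saturday, September 30


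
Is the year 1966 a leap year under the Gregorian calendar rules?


Gregorian leap year rule: divisible by 4, but not by 100, unless also by 400.
1966 is not divisible by 4 -> not a leap year

No


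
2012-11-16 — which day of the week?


Date: November 16, 2012
Anchor: Jan 1, 2012. With p = 2012 - 1 = 2011: (p + p//4 - p//100 + p//400) mod 7 = (2011 + 502 - 20 + 5) mod 7 = 2498 mod 7 = 6 -> Sunday (Mon=0 ... Sun=6)
Days before November (Jan-Oct): 305; offset = 305 + 16 - 1 = 320
Weekday index = (6 + 320) mod 7 = 4

Day of the week: Friday


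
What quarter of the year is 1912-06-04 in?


Month: June (month 6)
Q1: Jan-Mar, Q2: Apr-Jun, Q3: Jul-Sep, Q4: Oct-Dec

Q2


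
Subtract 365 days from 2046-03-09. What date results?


Start: 2046-03-09, subtract 365 days
Back 9 days from March 9 reaches February 28, 2046 -> 356 left
February 2046 has 28 days -> back to January 31, 2046 -> 328 left
January 2046 has 31 days -> back to December 31, 2045 -> 297 left
December 2045 has 31 days -> back to November 30, 2045 -> 266 left
November 2045 has 30 days -> back to October 31, 2045 -> 236 left
October 2045 has 31 days -> back to September 30, 2045 -> 205 left
September 2045 has 30 days -> back to August 31, 2045 -> 175 left
August 2045 has 31 days -> back to July 31, 2045 -> 144 left
July 2045 has 31 days -> back to June 30, 2045 -> 113 left
June 2045 has 30 days -> back to May 31, 2045 -> 83 left
May 2045 has 31 days -> back to April 30, 2045 -> 52 left
April 2045 has 30 days -> back to March 31, 2045 -> 22 left
March 2045: 31 - 22 = 9 -> lands on March 9

Result: 2045-03-09


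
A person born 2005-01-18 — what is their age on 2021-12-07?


Birth: 2005-01-18
Reference: 2021-12-07
Year difference: 2021 - 2005 = 16

16 years old


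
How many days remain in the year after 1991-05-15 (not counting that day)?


Day of year: 135 of 365
Remaining = 365 - 135

230 days


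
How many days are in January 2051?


January 2051

31 days


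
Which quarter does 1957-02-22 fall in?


Month: February (month 2)
Q1: Jan-Mar, Q2: Apr-Jun, Q3: Jul-Sep, Q4: Oct-Dec

Q1


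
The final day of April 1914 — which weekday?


April 1914 has 30 days
Anchor: Jan 1, 1914. With p = 1914 - 1 = 1913: (p + p//4 - p//100 + p//400) mod 7 = (1913 + 478 - 19 + 4) mod 7 = 2376 mod 7 = 3 -> Thursday (Mon=0 ... Sun=6)
Days before April (Jan-Mar): 90; April 1 index = (3 + 90) mod 7 = 2 -> Wednesday
Last day offset: 30 - 1 = 29 days
Weekday index = (2 + 29) mod 7 = 3

Thursday, April 30


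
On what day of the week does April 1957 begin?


Target: April 1, 1957
Anchor: Jan 1, 1957. With p = 1957 - 1 = 1956: (p + p//4 - p//100 + p//400) mod 7 = (1956 + 489 - 19 + 4) mod 7 = 2430 mod 7 = 1 -> Tuesday (Mon=0 ... Sun=6)
Days before April (Jan-Mar): 90 days
Weekday index = (1 + 90) mod 7 = 0

Monday


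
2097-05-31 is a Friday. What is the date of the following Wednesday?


Current: Friday
Target: Wednesday
Days ahead: 5

Next Wednesday: 2097-06-05


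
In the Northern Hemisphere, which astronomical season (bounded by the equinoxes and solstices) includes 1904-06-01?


Date: June 1
Astronomical Spring (approx.; exact equinox/solstice day varies by year): March 20 to June 20
June 1 falls within the Spring window

Spring


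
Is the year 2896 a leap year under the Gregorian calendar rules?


Gregorian leap year rule: divisible by 4, but not by 100, unless also by 400.
2896 is divisible by 4 but not 100 -> leap year

Yes


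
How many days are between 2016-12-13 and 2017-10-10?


From 2016-12-13 to 2017-10-10
2016-12-13: days before December = 31 + 29 + 31 + 30 + 31 + 30 + 31 + 31 + 30 + 31 + 30 = 335 (2016 is a leap year); day of year = 335 + 13 = 348
2017-10-10: days before October = 31 + 28 + 31 + 30 + 31 + 30 + 31 + 31 + 30 = 273 (2017 is not a leap year); day of year = 273 + 10 = 283
Rest of 2016: 366 - 348 = 18
Total = 18 + 283 = 301

301 days


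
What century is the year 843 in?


Century = (year - 1) // 100 + 1
= (843 - 1) // 100 + 1
= 842 // 100 + 1
= 8 + 1

9th century


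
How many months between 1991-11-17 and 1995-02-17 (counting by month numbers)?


From November 1991 to February 1995
4 years * 12 = 48 months, minus 9 months = 39

39 months


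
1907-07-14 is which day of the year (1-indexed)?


Date: July 14, 1907
Days in months 1 through 6: 181
Plus 14 days in July

Day of year: 195


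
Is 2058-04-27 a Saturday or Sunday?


Anchor: Jan 1, 2058. With p = 2058 - 1 = 2057: (p + p//4 - p//100 + p//400) mod 7 = (2057 + 514 - 20 + 5) mod 7 = 2556 mod 7 = 1 -> Tuesday (Mon=0 ... Sun=6)
Day of year: 117; offset = 116
Weekday index = (1 + 116) mod 7 = 5 -> Saturday
Weekend days: Saturday, Sunday

Yes


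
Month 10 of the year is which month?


Month 10 of 12

October


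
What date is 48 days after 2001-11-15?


Start: 2001-11-15, add 48 days
November 2001 has 30 days: 30 - 15 = 15 days to November 30 -> 33 left
December 2001 has 31 days -> 2 left
January 2002: 2 <= 31 -> lands on January 2

Result: 2002-01-02


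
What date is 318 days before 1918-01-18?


Start: 1918-01-18, subtract 318 days
Back 18 days from January 18 reaches December 31, 1917 -> 300 left
December 1917 has 31 days -> back to November 30, 1917 -> 269 left
November 1917 has 30 days -> back to October 31, 1917 -> 239 left
October 1917 has 31 days -> back to September 30, 1917 -> 208 left
September 1917 has 30 days -> back to August 31, 1917 -> 178 left
August 1917 has 31 days -> back to July 31, 1917 -> 147 left
July 1917 has 31 days -> back to June 30, 1917 -> 116 left
June 1917 has 30 days -> back to May 31, 1917 -> 86 left
May 1917 has 31 days -> back to April 30, 1917 -> 55 left
April 1917 has 30 days -> back to March 31, 1917 -> 25 left
March 1917: 31 - 25 = 6 -> lands on March 6

Result: 1917-03-06


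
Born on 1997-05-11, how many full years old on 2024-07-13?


Birth: 1997-05-11
Reference: 2024-07-13
Year difference: 2024 - 1997 = 27

27 years old


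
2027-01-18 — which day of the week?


Date: January 18, 2027
Anchor: Jan 1, 2027. With p = 2027 - 1 = 2026: (p + p//4 - p//100 + p//400) mod 7 = (2026 + 506 - 20 + 5) mod 7 = 2517 mod 7 = 4 -> Friday (Mon=0 ... Sun=6)
Days into year = 18 - 1 = 17
Weekday index = (4 + 17) mod 7 = 0

Day of the week: Monday


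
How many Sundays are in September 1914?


September 1914 has 30 days
Anchor: Jan 1, 1914. With p = 1914 - 1 = 1913: (p + p//4 - p//100 + p//400) mod 7 = (1913 + 478 - 19 + 4) mod 7 = 2376 mod 7 = 3 -> Thursday (Mon=0 ... Sun=6)
Days before September (Jan-Aug): 243; September 1 index = (3 + 243) mod 7 = 1 -> Tuesday
First Sunday is September 6
Sundays: 6, 13, 20, 27

4 Sundays


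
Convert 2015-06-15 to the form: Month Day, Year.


ISO 2015-06-15 parses as year=2015, month=06, day=15
Month 6 -> June

June 15, 2015


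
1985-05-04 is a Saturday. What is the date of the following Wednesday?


Current: Saturday
Target: Wednesday
Days ahead: 4

Next Wednesday: 1985-05-08


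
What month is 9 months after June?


June is month 6
6 + 9 = 15; wrap: 15 - 12 = 3

March


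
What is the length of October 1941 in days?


October 1941

31 days


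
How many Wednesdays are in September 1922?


September 1922 has 30 days
Anchor: Jan 1, 1922. With p = 1922 - 1 = 1921: (p + p//4 - p//100 + p//400) mod 7 = (1921 + 480 - 19 + 4) mod 7 = 2386 mod 7 = 6 -> Sunday (Mon=0 ... Sun=6)
Days before September (Jan-Aug): 243; September 1 index = (6 + 243) mod 7 = 4 -> Friday
First Wednesday is September 6
Wednesdays: 6, 13, 20, 27

4 Wednesdays


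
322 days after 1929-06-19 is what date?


Start: 1929-06-19, add 322 days
June 1929 has 30 days: 30 - 19 = 11 days to June 30 -> 311 left
July 1929 has 31 days -> 280 left
August 1929 has 31 days -> 249 left
September 1929 has 30 days -> 219 left
October 1929 has 31 days -> 188 left
November 1929 has 30 days -> 158 left
December 1929 has 31 days -> 127 left
January 1930 has 31 days -> 96 left
February 1930 has 28 days -> 68 left
March 1930 has 31 days -> 37 left
April 1930 has 30 days -> 7 left
May 1930: 7 <= 31 -> lands on May 7

Result: 1930-05-07


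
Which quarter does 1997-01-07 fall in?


Month: January (month 1)
Q1: Jan-Mar, Q2: Apr-Jun, Q3: Jul-Sep, Q4: Oct-Dec

Q1


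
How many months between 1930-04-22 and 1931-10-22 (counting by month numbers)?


From April 1930 to October 1931
1 year * 12 = 12 months, plus 6 months = 18

18 months


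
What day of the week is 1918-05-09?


Date: May 9, 1918
Anchor: Jan 1, 1918. With p = 1918 - 1 = 1917: (p + p//4 - p//100 + p//400) mod 7 = (1917 + 479 - 19 + 4) mod 7 = 2381 mod 7 = 1 -> Tuesday (Mon=0 ... Sun=6)
Days before May (Jan-Apr): 120; offset = 120 + 9 - 1 = 128
Weekday index = (1 + 128) mod 7 = 3

Day of the week: Thursday


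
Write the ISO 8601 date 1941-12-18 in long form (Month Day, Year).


ISO 1941-12-18 parses as year=1941, month=12, day=18
Month 12 -> December

December 18, 1941


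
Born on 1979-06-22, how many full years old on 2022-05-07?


Birth: 1979-06-22
Reference: 2022-05-07
Year difference: 2022 - 1979 = 43
Birthday not yet reached in 2022, subtract 1

42 years old


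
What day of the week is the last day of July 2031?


July 2031 has 31 days
Anchor: Jan 1, 2031. With p = 2031 - 1 = 2030: (p + p//4 - p//100 + p//400) mod 7 = (2030 + 507 - 20 + 5) mod 7 = 2522 mod 7 = 2 -> Wednesday (Mon=0 ... Sun=6)
Days before July (Jan-Jun): 181; July 1 index = (2 + 181) mod 7 = 1 -> Tuesday
Last day offset: 31 - 1 = 30 days
Weekday index = (1 + 30) mod 7 = 3

Thursday, July 31


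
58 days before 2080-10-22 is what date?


Start: 2080-10-22, subtract 58 days
Back 22 days from October 22 reaches September 30, 2080 -> 36 left
September 2080 has 30 days -> back to August 31, 2080 -> 6 left
August 2080: 31 - 6 = 25 -> lands on August 25

Result: 2080-08-25


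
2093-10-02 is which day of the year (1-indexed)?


Date: October 2, 2093
Days in months 1 through 9: 273
Plus 2 days in October

Day of year: 275


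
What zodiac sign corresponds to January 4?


Date: January 4
Conventional tropical zodiac dates: Capricorn from December 22 onward; Aquarius starts January 20
January 4 falls within the Capricorn range

Capricorn


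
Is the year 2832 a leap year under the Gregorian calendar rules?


Gregorian leap year rule: divisible by 4, but not by 100, unless also by 400.
2832 is divisible by 4 but not 100 -> leap year

Yes


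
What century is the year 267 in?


Century = (year - 1) // 100 + 1
= (267 - 1) // 100 + 1
= 266 // 100 + 1
= 2 + 1

3rd century


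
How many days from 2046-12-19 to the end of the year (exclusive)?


Day of year: 353 of 365
Remaining = 365 - 353

12 days


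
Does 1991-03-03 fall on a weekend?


Anchor: Jan 1, 1991. With p = 1991 - 1 = 1990: (p + p//4 - p//100 + p//400) mod 7 = (1990 + 497 - 19 + 4) mod 7 = 2472 mod 7 = 1 -> Tuesday (Mon=0 ... Sun=6)
Day of year: 62; offset = 61
Weekday index = (1 + 61) mod 7 = 6 -> Sunday
Weekend days: Saturday, Sunday

Yes


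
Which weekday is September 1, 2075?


Target: September 1, 2075
Anchor: Jan 1, 2075. With p = 2075 - 1 = 2074: (p + p//4 - p//100 + p//400) mod 7 = (2074 + 518 - 20 + 5) mod 7 = 2577 mod 7 = 1 -> Tuesday (Mon=0 ... Sun=6)
Days before September (Jan-Aug): 243 days
Weekday index = (1 + 243) mod 7 = 6

Sunday


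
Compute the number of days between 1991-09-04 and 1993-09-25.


From 1991-09-04 to 1993-09-25
1991-09-04: days before September = 31 + 28 + 31 + 30 + 31 + 30 + 31 + 31 = 243 (1991 is not a leap year); day of year = 243 + 4 = 247
1993-09-25: days before September = 31 + 28 + 31 + 30 + 31 + 30 + 31 + 31 = 243 (1993 is not a leap year); day of year = 243 + 25 = 268
Rest of 1991: 365 - 247 = 118
Full years 1992 (366): 366
Total = 118 + 366 + 268 = 752

752 days


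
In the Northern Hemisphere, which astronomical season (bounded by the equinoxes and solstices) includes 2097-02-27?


Date: February 27
Astronomical Winter (approx.; exact equinox/solstice day varies by year): December 21 to March 19
February 27 falls within the Winter window

Winter


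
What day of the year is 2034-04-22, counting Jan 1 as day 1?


Date: April 22, 2034
Days in months 1 through 3: 90
Plus 22 days in April

Day of year: 112


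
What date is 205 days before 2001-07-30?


Start: 2001-07-30, subtract 205 days
Back 30 days from July 30 reaches June 30, 2001 -> 175 left
June 2001 has 30 days -> back to May 31, 2001 -> 145 left
May 2001 has 31 days -> back to April 30, 2001 -> 114 left
April 2001 has 30 days -> back to March 31, 2001 -> 84 left
March 2001 has 31 days -> back to February 28, 2001 -> 53 left
February 2001 has 28 days -> back to January 31, 2001 -> 25 left
January 2001: 31 - 25 = 6 -> lands on January 6

Result: 2001-01-06


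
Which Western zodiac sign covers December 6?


Date: December 6
Conventional tropical zodiac dates: Sagittarius from November 22 onward; Capricorn starts December 22
December 6 falls within the Sagittarius range

Sagittarius


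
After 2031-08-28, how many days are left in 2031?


Day of year: 240 of 365
Remaining = 365 - 240

125 days


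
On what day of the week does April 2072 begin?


Target: April 1, 2072
Anchor: Jan 1, 2072. With p = 2072 - 1 = 2071: (p + p//4 - p//100 + p//400) mod 7 = (2071 + 517 - 20 + 5) mod 7 = 2573 mod 7 = 4 -> Friday (Mon=0 ... Sun=6)
Days before April (Jan-Mar): 91 days
Weekday index = (4 + 91) mod 7 = 4

Friday


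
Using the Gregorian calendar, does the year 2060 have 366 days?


Gregorian leap year rule: divisible by 4, but not by 100, unless also by 400.
2060 is divisible by 4 but not 100 -> leap year

Yes


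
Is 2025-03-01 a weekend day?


Anchor: Jan 1, 2025. With p = 2025 - 1 = 2024: (p + p//4 - p//100 + p//400) mod 7 = (2024 + 506 - 20 + 5) mod 7 = 2515 mod 7 = 2 -> Wednesday (Mon=0 ... Sun=6)
Day of year: 60; offset = 59
Weekday index = (2 + 59) mod 7 = 5 -> Saturday
Weekend days: Saturday, Sunday

Yes


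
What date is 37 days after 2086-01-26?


Start: 2086-01-26, add 37 days
January 2086 has 31 days: 31 - 26 = 5 days to January 31 -> 32 left
February 2086 has 28 days -> 4 left
March 2086: 4 <= 31 -> lands on March 4

Result: 2086-03-04


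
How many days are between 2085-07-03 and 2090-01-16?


From 2085-07-03 to 2090-01-16
2085-07-03: days before July = 31 + 28 + 31 + 30 + 31 + 30 = 181 (2085 is not a leap year); day of year = 181 + 3 = 184
2090-01-16: day of year = 16
Rest of 2085: 365 - 184 = 181
Full years 2086 (365), 2087 (365), 2088 (366), 2089 (365): 1461
Total = 181 + 1461 + 16 = 1658

1658 days


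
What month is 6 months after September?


September is month 9
9 + 6 = 15; wrap: 15 - 12 = 3

March


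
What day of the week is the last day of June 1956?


June 1956 has 30 days
Anchor: Jan 1, 1956. With p = 1956 - 1 = 1955: (p + p//4 - p//100 + p//400) mod 7 = (1955 + 488 - 19 + 4) mod 7 = 2428 mod 7 = 6 -> Sunday (Mon=0 ... Sun=6)
Days before June (Jan-May): 152; June 1 index = (6 + 152) mod 7 = 4 -> Friday
Last day offset: 30 - 1 = 29 days
Weekday index = (4 + 29) mod 7 = 5

Saturday, June 30


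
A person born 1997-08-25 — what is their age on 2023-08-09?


Birth: 1997-08-25
Reference: 2023-08-09
Year difference: 2023 - 1997 = 26
Birthday not yet reached in 2023, subtract 1

25 years old


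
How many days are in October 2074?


October 2074

31 days


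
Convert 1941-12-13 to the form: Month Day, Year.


ISO 1941-12-13 parses as year=1941, month=12, day=13
Month 12 -> December

December 13, 1941


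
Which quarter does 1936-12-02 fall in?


Month: December (month 12)
Q1: Jan-Mar, Q2: Apr-Jun, Q3: Jul-Sep, Q4: Oct-Dec

Q4


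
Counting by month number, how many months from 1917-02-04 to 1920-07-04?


From February 1917 to July 1920
3 years * 12 = 36 months, plus 5 months = 41

41 months


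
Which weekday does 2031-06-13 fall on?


Date: June 13, 2031
Anchor: Jan 1, 2031. With p = 2031 - 1 = 2030: (p + p//4 - p//100 + p//400) mod 7 = (2030 + 507 - 20 + 5) mod 7 = 2522 mod 7 = 2 -> Wednesday (Mon=0 ... Sun=6)
Days before June (Jan-May): 151; offset = 151 + 13 - 1 = 163
Weekday index = (2 + 163) mod 7 = 4

Day of the week: Friday


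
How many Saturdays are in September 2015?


September 2015 has 30 days
Anchor: Jan 1, 2015. With p = 2015 - 1 = 2014: (p + p//4 - p//100 + p//400) mod 7 = (2014 + 503 - 20 + 5) mod 7 = 2502 mod 7 = 3 -> Thursday (Mon=0 ... Sun=6)
Days before September (Jan-Aug): 243; September 1 index = (3 + 243) mod 7 = 1 -> Tuesday
First Saturday is September 5
Saturdays: 5, 12, 19, 26

4 Saturdays


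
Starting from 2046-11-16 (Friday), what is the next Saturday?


Current: Friday
Target: Saturday
Days ahead: 1

Next Saturday: 2046-11-17


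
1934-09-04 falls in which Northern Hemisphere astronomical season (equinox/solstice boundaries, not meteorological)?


Date: September 4
Astronomical Summer (approx.; exact equinox/solstice day varies by year): June 21 to September 21
September 4 falls within the Summer window

Summer


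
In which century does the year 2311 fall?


Century = (year - 1) // 100 + 1
= (2311 - 1) // 100 + 1
= 2310 // 100 + 1
= 23 + 1

24th century


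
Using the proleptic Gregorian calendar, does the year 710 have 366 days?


Gregorian leap year rule: divisible by 4, but not by 100, unless also by 400.
710 is not divisible by 4 -> not a leap year

No


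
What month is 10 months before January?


January is month 1
1 - 10 = -9; wrap: -9 + 12 = 3

March


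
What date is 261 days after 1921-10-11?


Start: 1921-10-11, add 261 days
October 1921 has 31 days: 31 - 11 = 20 days to October 31 -> 241 left
November 1921 has 30 days -> 211 left
December 1921 has 31 days -> 180 left
January 1922 has 31 days -> 149 left
February 1922 has 28 days -> 121 left
March 1922 has 31 days -> 90 left
April 1922 has 30 days -> 60 left
May 1922 has 31 days -> 29 left
June 1922: 29 <= 30 -> lands on June 29

Result: 1922-06-29


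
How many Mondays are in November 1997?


November 1997 has 30 days
Anchor: Jan 1, 1997. With p = 1997 - 1 = 1996: (p + p//4 - p//100 + p//400) mod 7 = (1996 + 499 - 19 + 4) mod 7 = 2480 mod 7 = 2 -> Wednesday (Mon=0 ... Sun=6)
Days before November (Jan-Oct): 304; November 1 index = (2 + 304) mod 7 = 5 -> Saturday
First Monday is November 3
Mondays: 3, 10, 17, 24

4 Mondays


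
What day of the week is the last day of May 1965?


May 1965 has 31 days
Anchor: Jan 1, 1965. With p = 1965 - 1 = 1964: (p + p//4 - p//100 + p//400) mod 7 = (1964 + 491 - 19 + 4) mod 7 = 2440 mod 7 = 4 -> Friday (Mon=0 ... Sun=6)
Days before May (Jan-Apr): 120; May 1 index = (4 + 120) mod 7 = 5 -> Saturday
Last day offset: 31 - 1 = 30 days
Weekday index = (5 + 30) mod 7 = 0

Monday, May 31


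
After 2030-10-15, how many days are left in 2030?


Day of year: 288 of 365
Remaining = 365 - 288

77 days


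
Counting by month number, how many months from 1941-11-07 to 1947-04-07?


From November 1941 to April 1947
6 years * 12 = 72 months, minus 7 months = 65

65 months


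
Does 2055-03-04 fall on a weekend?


Anchor: Jan 1, 2055. With p = 2055 - 1 = 2054: (p + p//4 - p//100 + p//400) mod 7 = (2054 + 513 - 20 + 5) mod 7 = 2552 mod 7 = 4 -> Friday (Mon=0 ... Sun=6)
Day of year: 63; offset = 62
Weekday index = (4 + 62) mod 7 = 3 -> Thursday
Weekend days: Saturday, Sunday

No


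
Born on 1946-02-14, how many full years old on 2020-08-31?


Birth: 1946-02-14
Reference: 2020-08-31
Year difference: 2020 - 1946 = 74

74 years old


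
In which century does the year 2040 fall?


Century = (year - 1) // 100 + 1
= (2040 - 1) // 100 + 1
= 2039 // 100 + 1
= 20 + 1

21st century


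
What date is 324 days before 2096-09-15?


Start: 2096-09-15, subtract 324 days
Back 15 days from September 15 reaches August 31, 2096 -> 309 left
August 2096 has 31 days -> back to July 31, 2096 -> 278 left
July 2096 has 31 days -> back to June 30, 2096 -> 247 left
June 2096 has 30 days -> back to May 31, 2096 -> 217 left
May 2096 has 31 days -> back to April 30, 2096 -> 186 left
April 2096 has 30 days -> back to March 31, 2096 -> 156 left
March 2096 has 31 days -> back to February 29, 2096 -> 125 left
February 2096 has 29 days -> back to January 31, 2096 -> 96 left
January 2096 has 31 days -> back to December 31, 2095 -> 65 left
December 2095 has 31 days -> back to November 30, 2095 -> 34 left
November 2095 has 30 days -> back to October 31, 2095 -> 4 left
October 2095: 31 - 4 = 27 -> lands on October 27

Result: 2095-10-27


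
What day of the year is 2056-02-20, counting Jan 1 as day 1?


Date: February 20, 2056
Days in months 1 through 1: 31
Plus 20 days in February

Day of year: 51


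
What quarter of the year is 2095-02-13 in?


Month: February (month 2)
Q1: Jan-Mar, Q2: Apr-Jun, Q3: Jul-Sep, Q4: Oct-Dec

Q1


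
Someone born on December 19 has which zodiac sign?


Date: December 19
Conventional tropical zodiac dates: Sagittarius from November 22 onward; Capricorn starts December 22
December 19 falls within the Sagittarius range

Sagittarius


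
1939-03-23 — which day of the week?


Date: March 23, 1939
Anchor: Jan 1, 1939. With p = 1939 - 1 = 1938: (p + p//4 - p//100 + p//400) mod 7 = (1938 + 484 - 19 + 4) mod 7 = 2407 mod 7 = 6 -> Sunday (Mon=0 ... Sun=6)
Days before March (Jan-Feb): 59; offset = 59 + 23 - 1 = 81
Weekday index = (6 + 81) mod 7 = 3

Day of the week: Thursday


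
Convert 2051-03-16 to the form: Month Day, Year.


ISO 2051-03-16 parses as year=2051, month=03, day=16
Month 3 -> March

March 16, 2051


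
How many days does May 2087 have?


May 2087

31 days


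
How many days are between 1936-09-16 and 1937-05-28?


From 1936-09-16 to 1937-05-28
1936-09-16: days before September = 31 + 29 + 31 + 30 + 31 + 30 + 31 + 31 = 244 (1936 is a leap year); day of year = 244 + 16 = 260
1937-05-28: days before May = 31 + 28 + 31 + 30 = 120 (1937 is not a leap year); day of year = 120 + 28 = 148
Rest of 1936: 366 - 260 = 106
Total = 106 + 148 = 254

254 days


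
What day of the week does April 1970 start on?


Target: April 1, 1970
Anchor: Jan 1, 1970. With p = 1970 - 1 = 1969: (p + p//4 - p//100 + p//400) mod 7 = (1969 + 492 - 19 + 4) mod 7 = 2446 mod 7 = 3 -> Thursday (Mon=0 ... Sun=6)
Days before April (Jan-Mar): 90 days
Weekday index = (3 + 90) mod 7 = 2

Wednesday


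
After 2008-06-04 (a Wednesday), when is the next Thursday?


Current: Wednesday
Target: Thursday
Days ahead: 1

Next Thursday: 2008-06-05


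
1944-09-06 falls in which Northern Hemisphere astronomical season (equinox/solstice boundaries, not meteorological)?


Date: September 6
Astronomical Summer (approx.; exact equinox/solstice day varies by year): June 21 to September 21
September 6 falls within the Summer window

Summer
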